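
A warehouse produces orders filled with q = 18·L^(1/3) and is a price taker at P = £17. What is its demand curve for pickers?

L(w) = (102/w)^(3/2)

MP_L = (1/3)·18·L^(-2/3) = 6·L^(-2/3).
Setting P·MP_L = w: 102·L^(-2/3) = w.
Solving for L: L^(-2/3) = w/102, so L = (102/w)^(3/2).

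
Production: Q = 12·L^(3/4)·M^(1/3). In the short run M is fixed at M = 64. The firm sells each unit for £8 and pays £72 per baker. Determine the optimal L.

With M = 64, MP_L = (3/4)·12·L^(-1/4)·64^(1/3) = 36·L^(-1/4).
Profit maximization for a price taker requires P·MP_L = w: 8·36·L^(-1/4) = 72.
So L^(-1/4) = 0.25, which gives L = 256.

L* = 256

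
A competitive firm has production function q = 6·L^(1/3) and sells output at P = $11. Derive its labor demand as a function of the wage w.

MP_L = (1/3)·6·L^(-2/3) = 2·L^(-2/3).
Setting P·MP_L = w: 22·L^(-2/3) = w.
Solving for L: L^(-2/3) = w/22, so L = (22/w)^(3/2).

L(w) = (22/w)^(3/2)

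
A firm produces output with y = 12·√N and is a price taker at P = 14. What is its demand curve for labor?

MP_N = (1/2)·12·N^(-1/2) = 6·N^(-1/2).
Setting P·MP_N = w: 84·N^(-1/2) = w.
Solving for N: N^(-1/2) = w/84, so N = (84/w)^(2).

N(w) = 7056/w²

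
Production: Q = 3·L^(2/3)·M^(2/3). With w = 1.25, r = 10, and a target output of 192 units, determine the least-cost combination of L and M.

Cost minimization requires the marginal rate of technical substitution to equal the input-price ratio: MP_L/MP_M = w/r.
Here MP_L/MP_M = (2/3)·(M/L)/(2/3) = (M/L). Setting this equal to 1.25/10 = 0.125 gives M = 0.125L.
Substituting into Q = 192: 3·L^(2/3)·(0.125L)^(2/3) = 192.
Solving, L = 64 and M = 8.

L* = 64, M* = 8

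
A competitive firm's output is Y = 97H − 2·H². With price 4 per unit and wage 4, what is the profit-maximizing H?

The marginal product of H is MP_H = 97 − 4H.
A price-taking firm hires until the value of the marginal product equals the wage: P·MP_H = w, so 4·(97 − 4H) = 4.
Then 97 − 4H = 1, giving H = 24.

H* = 24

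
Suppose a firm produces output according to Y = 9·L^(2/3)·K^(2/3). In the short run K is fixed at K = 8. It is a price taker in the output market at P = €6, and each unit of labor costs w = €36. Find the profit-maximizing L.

L* = 64

With K = 8, MP_L = (2/3)·9·L^(-1/3)·8^(2/3) = 24·L^(-1/3).
Profit maximization for a price taker requires P·MP_L = w: 6·24·L^(-1/3) = 36.
So L^(-1/3) = 0.25, which gives L = 64.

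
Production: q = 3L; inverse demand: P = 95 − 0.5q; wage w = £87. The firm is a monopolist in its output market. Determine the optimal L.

L* = 22

Marginal revenue from the inverse demand is MR = 95 − q.
The marginal product is MP_L = 3.
A monopolist hires until marginal revenue product equals the wage: MR·MP_L = w.
(95 − 3L)·3 = 87, so L = 22.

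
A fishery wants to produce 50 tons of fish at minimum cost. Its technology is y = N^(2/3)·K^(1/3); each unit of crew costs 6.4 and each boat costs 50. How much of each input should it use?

N* = 125, K* = 8

Cost minimization requires the marginal rate of technical substitution to equal the input-price ratio: MP_N/MP_K = w/r.
Here MP_N/MP_K = (2/3)·(K/N)/(1/3) = 2·(K/N). Setting this equal to 6.4/50 = 0.128 gives K = 0.064N.
Substituting into y = 50: N^(2/3)·(0.064N)^(1/3) = 50.
Solving, N = 125 and K = 8.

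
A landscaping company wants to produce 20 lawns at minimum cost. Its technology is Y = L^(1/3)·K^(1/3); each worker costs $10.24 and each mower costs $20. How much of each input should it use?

Cost minimization requires the marginal rate of technical substitution to equal the input-price ratio: MP_L/MP_K = w/r.
Here MP_L/MP_K = (1/3)·(K/L)/(1/3) = (K/L). Setting this equal to 10.24/20 = 0.512 gives K = 0.512L.
Substituting into Y = 20: L^(1/3)·(0.512L)^(1/3) = 20.
Solving, L = 125 and K = 64.

L* = 125, K* = 64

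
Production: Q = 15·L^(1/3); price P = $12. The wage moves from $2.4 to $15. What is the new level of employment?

From P·MP_L = w with MP_L = 5·L^(-2/3), the labor demand is L(w) = (60/w)^(3/2).
At w = 2.4: L = 125. At w = 15: L = 8.

L* = 8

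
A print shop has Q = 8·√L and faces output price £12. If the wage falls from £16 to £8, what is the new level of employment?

L* = 36

From P·MP_L = w with MP_L = 4·L^(-1/2), the labor demand is L(w) = (48/w)^(2).
At w = 16: L = 9. At w = 8: L = 36.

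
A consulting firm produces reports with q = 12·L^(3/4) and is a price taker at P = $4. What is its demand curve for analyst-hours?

MP_L = (3/4)·12·L^(-1/4) = 9·L^(-1/4).
Setting P·MP_L = w: 36·L^(-1/4) = w.
Solving for L: L^(-1/4) = w/36, so L = (36/w)^(4).

L(w) = 1679616/w^(4)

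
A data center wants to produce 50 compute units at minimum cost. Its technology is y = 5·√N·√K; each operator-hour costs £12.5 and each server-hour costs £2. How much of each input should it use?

Cost minimization requires the marginal rate of technical substitution to equal the input-price ratio: MP_N/MP_K = w/r.
Here MP_N/MP_K = (1/2)·(K/N)/(1/2) = (K/N). Setting this equal to 12.5/2 = 6.25 gives K = 6.25N.
Substituting into y = 50: 5·N^(1/2)·(6.25N)^(1/2) = 50.
Solving, N = 4 and K = 25.

N* = 4, K* = 25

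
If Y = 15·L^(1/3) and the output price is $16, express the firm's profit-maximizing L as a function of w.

L(w) = (80/w)^(3/2)

MP_L = (1/3)·15·L^(-2/3) = 5·L^(-2/3).
Setting P·MP_L = w: 80·L^(-2/3) = w.
Solving for L: L^(-2/3) = w/80, so L = (80/w)^(3/2).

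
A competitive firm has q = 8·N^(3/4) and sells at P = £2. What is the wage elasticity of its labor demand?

ε = -4

MP_N = (3/4)·8·N^(-1/4), so P·MP_N = w gives 12·N^(-1/4) = w.
Solving, N(w) = (12/w)^(4). This is a constant-elasticity form: N ∝ w^(−4), so ε = −4.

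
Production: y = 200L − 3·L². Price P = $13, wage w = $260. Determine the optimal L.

The marginal product of L is MP_L = 200 − 6L.
A price-taking firm hires until the value of the marginal product equals the wage: P·MP_L = w, so 13·(200 − 6L) = 260.
Then 200 − 6L = 20, giving L = 30.

L* = 30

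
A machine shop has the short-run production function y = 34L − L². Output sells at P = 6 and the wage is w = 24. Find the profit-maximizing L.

The marginal product of L is MP_L = 34 − 2L.
A price-taking firm hires until the value of the marginal product equals the wage: P·MP_L = w, so 6·(34 − 2L) = 24.
Then 34 − 2L = 4, giving L = 15.

L* = 15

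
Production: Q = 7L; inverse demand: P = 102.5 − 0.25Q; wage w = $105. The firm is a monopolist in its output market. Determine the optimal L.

Marginal revenue from the inverse demand is MR = 102.5 − 0.5Q.
The marginal product is MP_L = 7.
A monopolist hires until marginal revenue product equals the wage: MR·MP_L = w.
(102.5 − 3.5L)·7 = 105, so L = 25.

L* = 25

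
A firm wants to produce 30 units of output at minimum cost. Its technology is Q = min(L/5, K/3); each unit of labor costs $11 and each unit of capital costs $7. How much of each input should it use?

L* = 150, K* = 90

With a fixed-proportions technology, the cost-minimizing bundle uses no slack in either input: L/5 = K/3 = Q.
So L = 5·30 = 150 and K = 3·30 = 90.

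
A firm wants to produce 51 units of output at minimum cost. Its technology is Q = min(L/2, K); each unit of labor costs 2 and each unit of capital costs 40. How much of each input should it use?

With a fixed-proportions technology, the cost-minimizing bundle uses no slack in either input: L/2 = K = Q.
So L = 2·51 = 102 and K = 51.

L* = 102, K* = 51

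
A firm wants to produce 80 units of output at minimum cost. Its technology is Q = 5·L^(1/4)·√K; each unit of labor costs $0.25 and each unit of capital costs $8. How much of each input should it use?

L* = 256, K* = 16

Cost minimization requires the marginal rate of technical substitution to equal the input-price ratio: MP_L/MP_K = w/r.
Here MP_L/MP_K = (1/4)·(K/L)/(1/2) = 0.5·(K/L). Setting this equal to 0.25/8 = 0.03125 gives K = 0.0625L.
Substituting into Q = 80: 5·L^(1/4)·(0.0625L)^(1/2) = 80.
Solving, L = 256 and K = 16.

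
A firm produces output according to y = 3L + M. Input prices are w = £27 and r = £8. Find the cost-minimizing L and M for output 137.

The inputs are perfect substitutes, so the firm uses whichever has the lower cost per unit of output.
Cost per unit of output via L is 9; via M it is 8. M is cheaper.
Producing y = 137 with M alone: L = 0, M = 137.

L* = 0, M* = 137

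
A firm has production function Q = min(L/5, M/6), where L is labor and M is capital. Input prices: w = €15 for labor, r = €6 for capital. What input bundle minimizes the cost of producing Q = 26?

L* = 130, M* = 156

With a fixed-proportions technology, the cost-minimizing bundle uses no slack in either input: L/5 = M/6 = Q.
So L = 5·26 = 130 and M = 6·26 = 156.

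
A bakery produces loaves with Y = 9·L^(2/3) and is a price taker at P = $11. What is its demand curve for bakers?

L(w) = 287496/w³

MP_L = (2/3)·9·L^(-1/3) = 6·L^(-1/3).
Setting P·MP_L = w: 66·L^(-1/3) = w.
Solving for L: L^(-1/3) = w/66, so L = (66/w)^(3).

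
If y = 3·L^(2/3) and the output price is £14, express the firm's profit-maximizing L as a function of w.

L(w) = 21952/w³

MP_L = (2/3)·3·L^(-1/3) = 2·L^(-1/3).
Setting P·MP_L = w: 28·L^(-1/3) = w.
Solving for L: L^(-1/3) = w/28, so L = (28/w)^(3).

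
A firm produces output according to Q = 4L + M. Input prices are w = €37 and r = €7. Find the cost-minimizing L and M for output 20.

L* = 0, M* = 20

The inputs are perfect substitutes, so the firm uses whichever has the lower cost per unit of output.
Cost per unit of output via L is 9.25; via M it is 7. M is cheaper.
Producing Q = 20 with M alone: L = 0, M = 20.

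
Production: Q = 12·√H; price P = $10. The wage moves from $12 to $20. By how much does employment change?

From P·MP_H = w with MP_H = 6·H^(-1/2), the labor demand is H(w) = (60/w)^(2).
At w = 12: H = 25. At w = 20: H = 9.
ΔH = 9 − 25 = -16.

ΔH = -16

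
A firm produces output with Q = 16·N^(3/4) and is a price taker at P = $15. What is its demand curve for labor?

MP_N = (3/4)·16·N^(-1/4) = 12·N^(-1/4).
Setting P·MP_N = w: 180·N^(-1/4) = w.
Solving for N: N^(-1/4) = w/180, so N = (180/w)^(4).

N(w) = (180/w)^(4)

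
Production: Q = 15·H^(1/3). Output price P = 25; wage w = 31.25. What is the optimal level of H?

H* = 8

MP_H = (1/3)·15·H^(-2/3) = 5·H^(-2/3).
Profit maximization for a price taker requires P·MP_H = w: 25·5·H^(-2/3) = 31.25.
So H^(-2/3) = 0.25, which gives H = 8.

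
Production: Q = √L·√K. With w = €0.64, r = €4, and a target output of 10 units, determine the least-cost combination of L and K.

Cost minimization requires the marginal rate of technical substitution to equal the input-price ratio: MP_L/MP_K = w/r.
Here MP_L/MP_K = (1/2)·(K/L)/(1/2) = (K/L). Setting this equal to 0.64/4 = 0.16 gives K = 0.16L.
Substituting into Q = 10: L^(1/2)·(0.16L)^(1/2) = 10.
Solving, L = 25 and K = 4.

L* = 25, K* = 4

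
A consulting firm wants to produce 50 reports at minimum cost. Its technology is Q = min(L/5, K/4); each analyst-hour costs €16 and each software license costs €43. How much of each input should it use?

With a fixed-proportions technology, the cost-minimizing bundle uses no slack in either input: L/5 = K/4 = Q.
So L = 5·50 = 250 and K = 4·50 = 200.

L* = 250, K* = 200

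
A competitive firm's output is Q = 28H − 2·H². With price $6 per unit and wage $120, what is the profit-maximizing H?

H* = 2

The marginal product of H is MP_H = 28 − 4H.
A price-taking firm hires until the value of the marginal product equals the wage: P·MP_H = w, so 6·(28 − 4H) = 120.
Then 28 − 4H = 20, giving H = 2.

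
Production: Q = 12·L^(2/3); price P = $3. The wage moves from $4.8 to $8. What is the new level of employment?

From P·MP_L = w with MP_L = 8·L^(-1/3), the labor demand is L(w) = (24/w)^(3).
At w = 4.8: L = 125. At w = 8: L = 27.

L* = 27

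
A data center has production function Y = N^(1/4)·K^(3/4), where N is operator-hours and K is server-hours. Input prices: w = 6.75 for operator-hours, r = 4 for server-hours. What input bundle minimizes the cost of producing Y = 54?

Cost minimization requires the marginal rate of technical substitution to equal the input-price ratio: MP_N/MP_K = w/r.
Here MP_N/MP_K = (1/4)·(K/N)/(3/4) = (1/3)·(K/N). Setting this equal to 6.75/4 = 1.6875 gives K = 5.0625N.
Substituting into Y = 54: N^(1/4)·(5.0625N)^(3/4) = 54.
Solving, N = 16 and K = 81.

N* = 16, K* = 81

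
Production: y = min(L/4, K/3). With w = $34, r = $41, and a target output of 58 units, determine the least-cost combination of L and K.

L* = 232, K* = 174

With a fixed-proportions technology, the cost-minimizing bundle uses no slack in either input: L/4 = K/3 = y.
So L = 4·58 = 232 and K = 3·58 = 174.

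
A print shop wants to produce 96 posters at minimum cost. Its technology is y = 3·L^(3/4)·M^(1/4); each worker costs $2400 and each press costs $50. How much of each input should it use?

L* = 16, M* = 256

Cost minimization requires the marginal rate of technical substitution to equal the input-price ratio: MP_L/MP_M = w/r.
Here MP_L/MP_M = (3/4)·(M/L)/(1/4) = 3·(M/L). Setting this equal to 2400/50 = 48 gives M = 16L.
Substituting into y = 96: 3·L^(3/4)·(16L)^(1/4) = 96.
Solving, L = 16 and M = 256.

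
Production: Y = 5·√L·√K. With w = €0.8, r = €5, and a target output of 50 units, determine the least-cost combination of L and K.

Cost minimization requires the marginal rate of technical substitution to equal the input-price ratio: MP_L/MP_K = w/r.
Here MP_L/MP_K = (1/2)·(K/L)/(1/2) = (K/L). Setting this equal to 0.8/5 = 0.16 gives K = 0.16L.
Substituting into Y = 50: 5·L^(1/2)·(0.16L)^(1/2) = 50.
Solving, L = 25 and K = 4.

L* = 25, K* = 4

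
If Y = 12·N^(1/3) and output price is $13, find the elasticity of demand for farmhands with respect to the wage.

MP_N = (1/3)·12·N^(-2/3), so P·MP_N = w gives 52·N^(-2/3) = w.
Solving, N(w) = (52/w)^(3/2). This is a constant-elasticity form: N ∝ w^(−3/2), so ε = −3/2.

ε = -1.5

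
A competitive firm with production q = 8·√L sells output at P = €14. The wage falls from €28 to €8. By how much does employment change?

From P·MP_L = w with MP_L = 4·L^(-1/2), the labor demand is L(w) = (56/w)^(2).
At w = 28: L = 4. At w = 8: L = 49.
ΔL = 49 − 4 = 45.

ΔL = 45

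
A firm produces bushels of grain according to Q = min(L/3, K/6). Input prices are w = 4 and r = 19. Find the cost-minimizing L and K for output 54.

L* = 162, K* = 324

With a fixed-proportions technology, the cost-minimizing bundle uses no slack in either input: L/3 = K/6 = Q.
So L = 3·54 = 162 and K = 6·54 = 324.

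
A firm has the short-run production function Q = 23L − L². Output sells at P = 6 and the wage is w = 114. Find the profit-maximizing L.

The marginal product of L is MP_L = 23 − 2L.
A price-taking firm hires until the value of the marginal product equals the wage: P·MP_L = w, so 6·(23 − 2L) = 114.
Then 23 − 2L = 19, giving L = 2.

L* = 2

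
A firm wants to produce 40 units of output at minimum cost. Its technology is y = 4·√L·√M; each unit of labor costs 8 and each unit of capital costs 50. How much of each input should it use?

L* = 25, M* = 4

Cost minimization requires the marginal rate of technical substitution to equal the input-price ratio: MP_L/MP_M = w/r.
Here MP_L/MP_M = (1/2)·(M/L)/(1/2) = (M/L). Setting this equal to 8/50 = 0.16 gives M = 0.16L.
Substituting into y = 40: 4·L^(1/2)·(0.16L)^(1/2) = 40.
Solving, L = 25 and M = 4.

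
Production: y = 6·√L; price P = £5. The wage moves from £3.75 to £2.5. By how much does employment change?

ΔL = 20

From P·MP_L = w with MP_L = 3·L^(-1/2), the labor demand is L(w) = (15/w)^(2).
At w = 3.75: L = 16. At w = 2.5: L = 36.
ΔL = 36 − 16 = 20.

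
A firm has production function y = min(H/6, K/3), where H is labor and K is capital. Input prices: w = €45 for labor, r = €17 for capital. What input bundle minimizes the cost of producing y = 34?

With a fixed-proportions technology, the cost-minimizing bundle uses no slack in either input: H/6 = K/3 = y.
So H = 6·34 = 204 and K = 3·34 = 102.

H* = 204, K* = 102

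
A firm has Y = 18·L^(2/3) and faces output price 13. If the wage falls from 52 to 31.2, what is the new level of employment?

L* = 125

From P·MP_L = w with MP_L = 12·L^(-1/3), the labor demand is L(w) = (156/w)^(3).
At w = 52: L = 27. At w = 31.2: L = 125.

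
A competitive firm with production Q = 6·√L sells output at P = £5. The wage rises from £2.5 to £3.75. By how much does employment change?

ΔL = -20

From P·MP_L = w with MP_L = 3·L^(-1/2), the labor demand is L(w) = (15/w)^(2).
At w = 2.5: L = 36. At w = 3.75: L = 16.
ΔL = 16 − 36 = -20.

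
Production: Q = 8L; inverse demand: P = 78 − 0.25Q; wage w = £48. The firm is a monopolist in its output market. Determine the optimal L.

L* = 18

Marginal revenue from the inverse demand is MR = 78 − 0.5Q.
The marginal product is MP_L = 8.
A monopolist hires until marginal revenue product equals the wage: MR·MP_L = w.
(78 − 4L)·8 = 48, so L = 18.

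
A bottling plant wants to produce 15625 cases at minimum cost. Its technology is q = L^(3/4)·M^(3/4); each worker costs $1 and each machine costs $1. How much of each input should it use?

Cost minimization requires the marginal rate of technical substitution to equal the input-price ratio: MP_L/MP_M = w/r.
Here MP_L/MP_M = (3/4)·(M/L)/(3/4) = (M/L). Setting this equal to 1/1 = 1 gives M = L.
Substituting into q = 15625: L^(3/4)·(L)^(3/4) = 15625.
Solving, L = 625 and M = 625.

L* = 625, M* = 625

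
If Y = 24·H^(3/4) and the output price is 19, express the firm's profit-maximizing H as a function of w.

MP_H = (3/4)·24·H^(-1/4) = 18·H^(-1/4).
Setting P·MP_H = w: 342·H^(-1/4) = w.
Solving for H: H^(-1/4) = w/342, so H = (342/w)^(4).

H(w) = (342/w)^(4)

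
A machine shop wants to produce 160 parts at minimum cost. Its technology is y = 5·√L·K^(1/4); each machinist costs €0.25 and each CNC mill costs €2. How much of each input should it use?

Cost minimization requires the marginal rate of technical substitution to equal the input-price ratio: MP_L/MP_K = w/r.
Here MP_L/MP_K = (1/2)·(K/L)/(1/4) = 2·(K/L). Setting this equal to 0.25/2 = 0.125 gives K = 0.0625L.
Substituting into y = 160: 5·L^(1/2)·(0.0625L)^(1/4) = 160.
Solving, L = 256 and K = 16.

L* = 256, K* = 16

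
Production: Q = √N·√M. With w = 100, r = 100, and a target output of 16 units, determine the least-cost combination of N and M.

N* = 16, M* = 16

Cost minimization requires the marginal rate of technical substitution to equal the input-price ratio: MP_N/MP_M = w/r.
Here MP_N/MP_M = (1/2)·(M/N)/(1/2) = (M/N). Setting this equal to 100/100 = 1 gives M = N.
Substituting into Q = 16: N^(1/2)·(N)^(1/2) = 16.
Solving, N = 16 and M = 16.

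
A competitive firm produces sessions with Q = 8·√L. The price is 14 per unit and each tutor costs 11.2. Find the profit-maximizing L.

L* = 25

MP_L = (1/2)·8·L^(-1/2) = 4·L^(-1/2).
Profit maximization for a price taker requires P·MP_L = w: 14·4·L^(-1/2) = 11.2.
So L^(-1/2) = 0.2, which gives L = 25.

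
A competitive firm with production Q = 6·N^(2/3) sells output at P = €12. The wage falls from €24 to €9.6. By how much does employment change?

From P·MP_N = w with MP_N = 4·N^(-1/3), the labor demand is N(w) = (48/w)^(3).
At w = 24: N = 8. At w = 9.6: N = 125.
ΔN = 125 − 8 = 117.

ΔN = 117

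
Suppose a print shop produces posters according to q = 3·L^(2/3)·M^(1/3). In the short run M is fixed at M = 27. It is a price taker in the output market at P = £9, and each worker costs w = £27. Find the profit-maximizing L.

L* = 8

With M = 27, MP_L = (2/3)·3·L^(-1/3)·27^(1/3) = 6·L^(-1/3).
Profit maximization for a price taker requires P·MP_L = w: 9·6·L^(-1/3) = 27.
So L^(-1/3) = 0.5, which gives L = 8.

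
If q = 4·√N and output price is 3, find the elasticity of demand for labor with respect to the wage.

MP_N = (1/2)·4·N^(-1/2), so P·MP_N = w gives 6·N^(-1/2) = w.
Solving, N(w) = (6/w)^(2). This is a constant-elasticity form: N ∝ w^(−2), so ε = −2.

ε = -2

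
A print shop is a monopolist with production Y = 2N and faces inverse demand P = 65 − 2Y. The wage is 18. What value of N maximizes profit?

Marginal revenue from the inverse demand is MR = 65 − 4Y.
The marginal product is MP_N = 2.
A monopolist hires until marginal revenue product equals the wage: MR·MP_N = w.
(65 − 8N)·2 = 18, so N = 7.

N* = 7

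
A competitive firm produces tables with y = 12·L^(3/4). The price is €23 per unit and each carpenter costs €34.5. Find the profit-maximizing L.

MP_L = (3/4)·12·L^(-1/4) = 9·L^(-1/4).
Profit maximization for a price taker requires P·MP_L = w: 23·9·L^(-1/4) = 34.5.
So L^(-1/4) = 1/6, which gives L = 1296.

L* = 1296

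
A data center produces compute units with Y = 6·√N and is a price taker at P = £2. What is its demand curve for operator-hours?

N(w) = 36/w²

MP_N = (1/2)·6·N^(-1/2) = 3·N^(-1/2).
Setting P·MP_N = w: 6·N^(-1/2) = w.
Solving for N: N^(-1/2) = w/6, so N = (6/w)^(2).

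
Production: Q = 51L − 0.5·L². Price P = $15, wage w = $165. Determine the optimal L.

The marginal product of L is MP_L = 51 − L.
A price-taking firm hires until the value of the marginal product equals the wage: P·MP_L = w, so 15·(51 − L) = 165.
Then 51 − L = 11, giving L = 40.

L* = 40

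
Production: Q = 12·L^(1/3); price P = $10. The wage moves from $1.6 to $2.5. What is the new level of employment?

From P·MP_L = w with MP_L = 4·L^(-2/3), the labor demand is L(w) = (40/w)^(3/2).
At w = 1.6: L = 125. At w = 2.5: L = 64.

L* = 64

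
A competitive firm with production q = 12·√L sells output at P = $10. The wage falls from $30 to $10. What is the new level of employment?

From P·MP_L = w with MP_L = 6·L^(-1/2), the labor demand is L(w) = (60/w)^(2).
At w = 30: L = 4. At w = 10: L = 36.

L* = 36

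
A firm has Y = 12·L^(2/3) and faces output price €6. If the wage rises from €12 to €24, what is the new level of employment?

From P·MP_L = w with MP_L = 8·L^(-1/3), the labor demand is L(w) = (48/w)^(3).
At w = 12: L = 64. At w = 24: L = 8.

L* = 8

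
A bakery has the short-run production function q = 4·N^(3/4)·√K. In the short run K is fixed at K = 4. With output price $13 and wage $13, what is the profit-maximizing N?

N* = 1296

With K = 4, MP_N = (3/4)·4·N^(-1/4)·4^(1/2) = 6·N^(-1/4).
Profit maximization for a price taker requires P·MP_N = w: 13·6·N^(-1/4) = 13.
So N^(-1/4) = 1/6, which gives N = 1296.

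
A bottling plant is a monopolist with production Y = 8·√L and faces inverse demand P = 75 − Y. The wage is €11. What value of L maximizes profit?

Marginal revenue from the inverse demand is MR = 75 − 2Y.
The marginal product is MP_L = 4·L^(-1/2).
A monopolist hires until marginal revenue product equals the wage: MR·MP_L = w.
At L, Y = 8·√L. Substituting and solving: (75 − 16·√L)·4·L^(-1/2) = 11 gives L = 16.

L* = 16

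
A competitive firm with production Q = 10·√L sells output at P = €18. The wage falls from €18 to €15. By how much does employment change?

From P·MP_L = w with MP_L = 5·L^(-1/2), the labor demand is L(w) = (90/w)^(2).
At w = 18: L = 25. At w = 15: L = 36.
ΔL = 36 − 25 = 11.

ΔL = 11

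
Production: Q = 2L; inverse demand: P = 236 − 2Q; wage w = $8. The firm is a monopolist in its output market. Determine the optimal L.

Marginal revenue from the inverse demand is MR = 236 − 4Q.
The marginal product is MP_L = 2.
A monopolist hires until marginal revenue product equals the wage: MR·MP_L = w.
(236 − 8L)·2 = 8, so L = 29.

L* = 29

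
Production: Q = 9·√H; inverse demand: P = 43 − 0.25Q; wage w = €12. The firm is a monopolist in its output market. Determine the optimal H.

H* = 36

Marginal revenue from the inverse demand is MR = 43 − 0.5Q.
The marginal product is MP_H = 4.5·H^(-1/2).
A monopolist hires until marginal revenue product equals the wage: MR·MP_H = w.
At H, Q = 9·√H. Substituting and solving: (43 − 4.5·√H)·4.5·H^(-1/2) = 12 gives H = 36.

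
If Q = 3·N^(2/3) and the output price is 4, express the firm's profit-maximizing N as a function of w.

N(w) = 512/w³

MP_N = (2/3)·3·N^(-1/3) = 2·N^(-1/3).
Setting P·MP_N = w: 8·N^(-1/3) = w.
Solving for N: N^(-1/3) = w/8, so N = (8/w)^(3).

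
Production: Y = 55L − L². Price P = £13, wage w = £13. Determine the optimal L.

L* = 27

The marginal product of L is MP_L = 55 − 2L.
A price-taking firm hires until the value of the marginal product equals the wage: P·MP_L = w, so 13·(55 − 2L) = 13.
Then 55 − 2L = 1, giving L = 27.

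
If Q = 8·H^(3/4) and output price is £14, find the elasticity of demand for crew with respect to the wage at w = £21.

ε = -4

MP_H = (3/4)·8·H^(-1/4), so P·MP_H = w gives 84·H^(-1/4) = w.
Solving, H(w) = (84/w)^(4). This is a constant-elasticity form: H ∝ w^(−4), so ε = −4.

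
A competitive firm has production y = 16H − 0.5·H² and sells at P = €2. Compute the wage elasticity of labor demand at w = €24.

From P·MP_H = w with MP_H = 16 − H, labor demand is H(w) = 16 − w/2.
dH/dw = −1/(2) = -0.5.
At w = 24, H = 4, so ε = (dH/dw)·(w/H) = (-0.5)·(24/4) = -3.

ε = -3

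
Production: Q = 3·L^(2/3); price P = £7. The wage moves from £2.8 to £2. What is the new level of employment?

L* = 343

From P·MP_L = w with MP_L = 2·L^(-1/3), the labor demand is L(w) = (14/w)^(3).
At w = 2.8: L = 125. At w = 2: L = 343.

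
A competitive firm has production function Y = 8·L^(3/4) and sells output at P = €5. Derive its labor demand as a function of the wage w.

L(w) = 810000/w^(4)

MP_L = (3/4)·8·L^(-1/4) = 6·L^(-1/4).
Setting P·MP_L = w: 30·L^(-1/4) = w.
Solving for L: L^(-1/4) = w/30, so L = (30/w)^(4).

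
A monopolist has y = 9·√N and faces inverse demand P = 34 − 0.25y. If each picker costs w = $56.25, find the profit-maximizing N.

Marginal revenue from the inverse demand is MR = 34 − 0.5y.
The marginal product is MP_N = 4.5·N^(-1/2).
A monopolist hires until marginal revenue product equals the wage: MR·MP_N = w.
At N, y = 9·√N. Substituting and solving: (34 − 4.5·√N)·4.5·N^(-1/2) = 56.25 gives N = 4.

N* = 4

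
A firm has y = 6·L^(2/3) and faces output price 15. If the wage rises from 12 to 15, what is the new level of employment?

L* = 64

From P·MP_L = w with MP_L = 4·L^(-1/3), the labor demand is L(w) = (60/w)^(3).
At w = 12: L = 125. At w = 15: L = 64.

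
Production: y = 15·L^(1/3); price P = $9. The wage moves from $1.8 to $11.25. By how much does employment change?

From P·MP_L = w with MP_L = 5·L^(-2/3), the labor demand is L(w) = (45/w)^(3/2).
At w = 1.8: L = 125. At w = 11.25: L = 8.
ΔL = 8 − 125 = -117.

ΔL = -117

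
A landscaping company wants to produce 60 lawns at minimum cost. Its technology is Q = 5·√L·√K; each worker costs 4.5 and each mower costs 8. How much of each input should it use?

Cost minimization requires the marginal rate of technical substitution to equal the input-price ratio: MP_L/MP_K = w/r.
Here MP_L/MP_K = (1/2)·(K/L)/(1/2) = (K/L). Setting this equal to 4.5/8 = 0.5625 gives K = 0.5625L.
Substituting into Q = 60: 5·L^(1/2)·(0.5625L)^(1/2) = 60.
Solving, L = 16 and K = 9.

L* = 16, K* = 9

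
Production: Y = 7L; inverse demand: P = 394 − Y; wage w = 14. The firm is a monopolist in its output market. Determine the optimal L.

L* = 28

Marginal revenue from the inverse demand is MR = 394 − 2Y.
The marginal product is MP_L = 7.
A monopolist hires until marginal revenue product equals the wage: MR·MP_L = w.
(394 − 14L)·7 = 14, so L = 28.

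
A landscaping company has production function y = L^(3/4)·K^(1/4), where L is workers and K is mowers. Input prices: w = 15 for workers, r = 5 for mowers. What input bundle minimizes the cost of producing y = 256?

L* = 256, K* = 256

Cost minimization requires the marginal rate of technical substitution to equal the input-price ratio: MP_L/MP_K = w/r.
Here MP_L/MP_K = (3/4)·(K/L)/(1/4) = 3·(K/L). Setting this equal to 15/5 = 3 gives K = L.
Substituting into y = 256: L^(3/4)·(L)^(1/4) = 256.
Solving, L = 256 and K = 256.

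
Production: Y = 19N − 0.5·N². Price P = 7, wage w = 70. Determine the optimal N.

N* = 9

The marginal product of N is MP_N = 19 − N.
A price-taking firm hires until the value of the marginal product equals the wage: P·MP_N = w, so 7·(19 − N) = 70.
Then 19 − N = 10, giving N = 9.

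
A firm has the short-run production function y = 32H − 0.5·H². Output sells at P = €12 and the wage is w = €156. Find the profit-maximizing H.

H* = 19

The marginal product of H is MP_H = 32 − H.
A price-taking firm hires until the value of the marginal product equals the wage: P·MP_H = w, so 12·(32 − H) = 156.
Then 32 − H = 13, giving H = 19.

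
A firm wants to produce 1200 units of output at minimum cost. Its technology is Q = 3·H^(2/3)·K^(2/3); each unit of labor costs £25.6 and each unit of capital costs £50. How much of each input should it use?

H* = 125, K* = 64

Cost minimization requires the marginal rate of technical substitution to equal the input-price ratio: MP_H/MP_K = w/r.
Here MP_H/MP_K = (2/3)·(K/H)/(2/3) = (K/H). Setting this equal to 25.6/50 = 0.512 gives K = 0.512H.
Substituting into Q = 1200: 3·H^(2/3)·(0.512H)^(2/3) = 1200.
Solving, H = 125 and K = 64.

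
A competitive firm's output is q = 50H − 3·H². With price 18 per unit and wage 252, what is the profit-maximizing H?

The marginal product of H is MP_H = 50 − 6H.
A price-taking firm hires until the value of the marginal product equals the wage: P·MP_H = w, so 18·(50 − 6H) = 252.
Then 50 − 6H = 14, giving H = 6.

H* = 6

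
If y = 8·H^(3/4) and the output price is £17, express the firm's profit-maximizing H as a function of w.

H(w) = (102/w)^(4)

MP_H = (3/4)·8·H^(-1/4) = 6·H^(-1/4).
Setting P·MP_H = w: 102·H^(-1/4) = w.
Solving for H: H^(-1/4) = w/102, so H = (102/w)^(4).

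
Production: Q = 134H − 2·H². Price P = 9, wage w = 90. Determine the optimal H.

H* = 31

The marginal product of H is MP_H = 134 − 4H.
A price-taking firm hires until the value of the marginal product equals the wage: P·MP_H = w, so 9·(134 − 4H) = 90.
Then 134 − 4H = 10, giving H = 31.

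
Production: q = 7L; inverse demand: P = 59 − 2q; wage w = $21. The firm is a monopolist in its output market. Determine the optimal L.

Marginal revenue from the inverse demand is MR = 59 − 4q.
The marginal product is MP_L = 7.
A monopolist hires until marginal revenue product equals the wage: MR·MP_L = w.
(59 − 28L)·7 = 21, so L = 2.

L* = 2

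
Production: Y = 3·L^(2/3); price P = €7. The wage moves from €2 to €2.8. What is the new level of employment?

From P·MP_L = w with MP_L = 2·L^(-1/3), the labor demand is L(w) = (14/w)^(3).
At w = 2: L = 343. At w = 2.8: L = 125.

L* = 125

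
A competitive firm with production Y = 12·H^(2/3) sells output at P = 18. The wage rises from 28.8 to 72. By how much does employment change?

From P·MP_H = w with MP_H = 8·H^(-1/3), the labor demand is H(w) = (144/w)^(3).
At w = 28.8: H = 125. At w = 72: H = 8.
ΔH = 8 − 125 = -117.

ΔH = -117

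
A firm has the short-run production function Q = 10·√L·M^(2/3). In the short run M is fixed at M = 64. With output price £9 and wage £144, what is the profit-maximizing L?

L* = 25

With M = 64, MP_L = (1/2)·10·L^(-1/2)·64^(2/3) = 80·L^(-1/2).
Profit maximization for a price taker requires P·MP_L = w: 9·80·L^(-1/2) = 144.
So L^(-1/2) = 0.2, which gives L = 25.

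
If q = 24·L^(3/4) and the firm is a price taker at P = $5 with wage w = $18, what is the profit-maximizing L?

MP_L = (3/4)·24·L^(-1/4) = 18·L^(-1/4).
Profit maximization for a price taker requires P·MP_L = w: 5·18·L^(-1/4) = 18.
So L^(-1/4) = 0.2, which gives L = 625.

L* = 625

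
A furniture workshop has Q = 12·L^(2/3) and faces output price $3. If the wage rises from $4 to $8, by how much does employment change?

ΔL = -189

From P·MP_L = w with MP_L = 8·L^(-1/3), the labor demand is L(w) = (24/w)^(3).
At w = 4: L = 216. At w = 8: L = 27.
ΔL = 27 − 216 = -189.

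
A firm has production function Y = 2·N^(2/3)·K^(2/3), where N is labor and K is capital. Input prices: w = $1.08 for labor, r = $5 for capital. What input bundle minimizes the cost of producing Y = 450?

N* = 125, K* = 27

Cost minimization requires the marginal rate of technical substitution to equal the input-price ratio: MP_N/MP_K = w/r.
Here MP_N/MP_K = (2/3)·(K/N)/(2/3) = (K/N). Setting this equal to 1.08/5 = 0.216 gives K = 0.216N.
Substituting into Y = 450: 2·N^(2/3)·(0.216N)^(2/3) = 450.
Solving, N = 125 and K = 27.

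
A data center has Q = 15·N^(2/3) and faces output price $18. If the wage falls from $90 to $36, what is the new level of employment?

N* = 125

From P·MP_N = w with MP_N = 10·N^(-1/3), the labor demand is N(w) = (180/w)^(3).
At w = 90: N = 8. At w = 36: N = 125.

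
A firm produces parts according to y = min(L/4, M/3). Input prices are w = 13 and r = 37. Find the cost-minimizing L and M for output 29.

L* = 116, M* = 87

With a fixed-proportions technology, the cost-minimizing bundle uses no slack in either input: L/4 = M/3 = y.
So L = 4·29 = 116 and M = 3·29 = 87.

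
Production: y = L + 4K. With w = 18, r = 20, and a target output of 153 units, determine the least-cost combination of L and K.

L* = 0, K* = 38.25

The inputs are perfect substitutes, so the firm uses whichever has the lower cost per unit of output.
Cost per unit of output via L is 18; via K it is 5. K is cheaper.
Producing y = 153 with K alone: L = 0, K = 38.25.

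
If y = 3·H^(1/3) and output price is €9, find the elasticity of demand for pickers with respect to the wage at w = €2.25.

MP_H = (1/3)·3·H^(-2/3), so P·MP_H = w gives 9·H^(-2/3) = w.
Solving, H(w) = (9/w)^(3/2). This is a constant-elasticity form: H ∝ w^(−3/2), so ε = −3/2.

ε = -1.5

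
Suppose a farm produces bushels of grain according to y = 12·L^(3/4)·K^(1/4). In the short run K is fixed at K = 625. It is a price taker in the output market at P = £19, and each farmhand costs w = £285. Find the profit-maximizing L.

With K = 625, MP_L = (3/4)·12·L^(-1/4)·625^(1/4) = 45·L^(-1/4).
Profit maximization for a price taker requires P·MP_L = w: 19·45·L^(-1/4) = 285.
So L^(-1/4) = 1/3, which gives L = 81.

L* = 81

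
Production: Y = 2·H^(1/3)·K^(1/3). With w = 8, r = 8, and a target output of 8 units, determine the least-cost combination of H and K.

Cost minimization requires the marginal rate of technical substitution to equal the input-price ratio: MP_H/MP_K = w/r.
Here MP_H/MP_K = (1/3)·(K/H)/(1/3) = (K/H). Setting this equal to 8/8 = 1 gives K = H.
Substituting into Y = 8: 2·H^(1/3)·(H)^(1/3) = 8.
Solving, H = 8 and K = 8.

H* = 8, K* = 8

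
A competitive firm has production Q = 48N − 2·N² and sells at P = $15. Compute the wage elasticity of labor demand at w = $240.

From P·MP_N = w with MP_N = 48 − 4N, labor demand is N(w) = (48 − w/15)/4.
dN/dw = −1/(60) = -1/60.
At w = 240, N = 8, so ε = (dN/dw)·(w/N) = (-1/60)·(240/8) = -0.5.

ε = -0.5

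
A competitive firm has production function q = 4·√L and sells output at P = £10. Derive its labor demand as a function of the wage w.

L(w) = 400/w²

MP_L = (1/2)·4·L^(-1/2) = 2·L^(-1/2).
Setting P·MP_L = w: 20·L^(-1/2) = w.
Solving for L: L^(-1/2) = w/20, so L = (20/w)^(2).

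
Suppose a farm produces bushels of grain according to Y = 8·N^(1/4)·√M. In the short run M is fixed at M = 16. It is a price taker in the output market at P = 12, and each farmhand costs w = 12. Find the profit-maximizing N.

N* = 16

With M = 16, MP_N = (1/4)·8·N^(-3/4)·16^(1/2) = 8·N^(-3/4).
Profit maximization for a price taker requires P·MP_N = w: 12·8·N^(-3/4) = 12.
So N^(-3/4) = 0.125, which gives N = 16.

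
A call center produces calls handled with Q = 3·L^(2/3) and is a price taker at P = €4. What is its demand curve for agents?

MP_L = (2/3)·3·L^(-1/3) = 2·L^(-1/3).
Setting P·MP_L = w: 8·L^(-1/3) = w.
Solving for L: L^(-1/3) = w/8, so L = (8/w)^(3).

L(w) = 512/w³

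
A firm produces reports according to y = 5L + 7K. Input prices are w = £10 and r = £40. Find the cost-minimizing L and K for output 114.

L* = 22.8, K* = 0

The inputs are perfect substitutes, so the firm uses whichever has the lower cost per unit of output.
Cost per unit of output via L is w/5 = 2; via K it is r/7 = 40/7. L is cheaper.
Producing y = 114 with L alone: L = 22.8, K = 0.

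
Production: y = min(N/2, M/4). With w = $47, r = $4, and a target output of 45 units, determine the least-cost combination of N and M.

With a fixed-proportions technology, the cost-minimizing bundle uses no slack in either input: N/2 = M/4 = y.
So N = 2·45 = 90 and M = 4·45 = 180.

N* = 90, M* = 180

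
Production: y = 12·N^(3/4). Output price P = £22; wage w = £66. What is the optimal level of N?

N* = 81

MP_N = (3/4)·12·N^(-1/4) = 9·N^(-1/4).
Profit maximization for a price taker requires P·MP_N = w: 22·9·N^(-1/4) = 66.
So N^(-1/4) = 1/3, which gives N = 81.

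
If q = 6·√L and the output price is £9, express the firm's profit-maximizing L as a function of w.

MP_L = (1/2)·6·L^(-1/2) = 3·L^(-1/2).
Setting P·MP_L = w: 27·L^(-1/2) = w.
Solving for L: L^(-1/2) = w/27, so L = (27/w)^(2).

L(w) = 729/w²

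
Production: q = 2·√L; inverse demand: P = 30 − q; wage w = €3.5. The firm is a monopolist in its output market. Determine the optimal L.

L* = 16

Marginal revenue from the inverse demand is MR = 30 − 2q.
The marginal product is MP_L = L^(-1/2).
A monopolist hires until marginal revenue product equals the wage: MR·MP_L = w.
At L, q = 2·√L. Substituting and solving: (30 − 4·√L)·L^(-1/2) = 3.5 gives L = 16.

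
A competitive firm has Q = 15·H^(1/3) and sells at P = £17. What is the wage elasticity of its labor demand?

MP_H = (1/3)·15·H^(-2/3), so P·MP_H = w gives 85·H^(-2/3) = w.
Solving, H(w) = (85/w)^(3/2). This is a constant-elasticity form: H ∝ w^(−3/2), so ε = −3/2.

ε = -1.5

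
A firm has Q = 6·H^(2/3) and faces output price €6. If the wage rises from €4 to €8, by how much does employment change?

From P·MP_H = w with MP_H = 4·H^(-1/3), the labor demand is H(w) = (24/w)^(3).
At w = 4: H = 216. At w = 8: H = 27.
ΔH = 27 − 216 = -189.

ΔH = -189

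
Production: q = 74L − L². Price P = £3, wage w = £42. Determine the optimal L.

L* = 30

The marginal product of L is MP_L = 74 − 2L.
A price-taking firm hires until the value of the marginal product equals the wage: P·MP_L = w, so 3·(74 − 2L) = 42.
Then 74 − 2L = 14, giving L = 30.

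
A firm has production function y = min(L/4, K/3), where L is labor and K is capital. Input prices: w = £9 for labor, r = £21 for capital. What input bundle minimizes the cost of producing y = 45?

L* = 180, K* = 135

With a fixed-proportions technology, the cost-minimizing bundle uses no slack in either input: L/4 = K/3 = y.
So L = 4·45 = 180 and K = 3·45 = 135.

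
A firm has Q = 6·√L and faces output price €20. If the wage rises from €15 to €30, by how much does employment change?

From P·MP_L = w with MP_L = 3·L^(-1/2), the labor demand is L(w) = (60/w)^(2).
At w = 15: L = 16. At w = 30: L = 4.
ΔL = 4 − 16 = -12.

ΔL = -12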